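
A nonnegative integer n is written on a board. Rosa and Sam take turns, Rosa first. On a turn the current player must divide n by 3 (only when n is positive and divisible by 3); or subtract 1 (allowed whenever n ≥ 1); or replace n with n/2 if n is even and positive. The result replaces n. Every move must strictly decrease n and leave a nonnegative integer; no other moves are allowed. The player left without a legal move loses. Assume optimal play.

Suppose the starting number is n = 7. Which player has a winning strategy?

Sam wins.

Build the W/L table. Terminal = L. A non-terminal position is W if it has a move to some L; otherwise it is L.
n=0: no move → L
n=1: can move to 0, which is L ⇒ W
n=2: the only move is to 1(W), a W ⇒ L
n=3: can move to 2, which is L ⇒ W
n=4: can move to 2, which is L ⇒ W
n=5: the only move is to 4(W), a W ⇒ L
n=6: can move to 2, which is L ⇒ W
n=7: the only move is to 6(W), a W ⇒ L
The starting position 7 is L: whatever Rosa does, the opponent receives a W position.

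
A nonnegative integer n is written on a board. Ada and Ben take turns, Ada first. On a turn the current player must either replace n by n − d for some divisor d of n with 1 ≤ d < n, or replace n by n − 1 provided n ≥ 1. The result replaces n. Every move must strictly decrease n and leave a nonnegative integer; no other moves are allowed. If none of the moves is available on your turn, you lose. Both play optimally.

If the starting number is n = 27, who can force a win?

Ben wins.

Use the standard recursion: the mover loses at a terminal position; elsewhere, the mover wins exactly when some move hands the opponent an L position.
n=0: no move → L
n=1: →0(L), so W
n=2: →1(W) only, which is W, so L
n=3: →2(L), so W
n=4: →2(L), so W
n=5: →4(W) only, which is W, so L
n=6: →5(L), so W
n=7: →6(W) only, which is W, so L
n=8: →7(L), so W
n=9: →6(W), 8(W) — all W, so L
n=10: →5(L), so W
n=11: →10(W) only, which is W, so L
n=12: →9(L), so W
n=13: →12(W) only, which is W, so L
n=14: →7(L), so W
n=15: →10(W), 12(W), 14(W) — all W, so L
n=16: →15(L), so W
n=17: →16(W) only, which is W, so L
n=18: →9(L), so W
n=19: →18(W) only, which is W, so L
n=20: →15(L), so W
n=21: →14(W), 18(W), 20(W) — all W, so L
n=22: →11(L), so W
n=23: →22(W) only, which is W, so L
n=24: →21(L), so W
n=25: →20(W), 24(W) — all W, so L
n=26: →13(L), so W
n=27: →18(W), 24(W), 26(W) — all W, so L
Every move from 27 reaches a W position, so the mover loses.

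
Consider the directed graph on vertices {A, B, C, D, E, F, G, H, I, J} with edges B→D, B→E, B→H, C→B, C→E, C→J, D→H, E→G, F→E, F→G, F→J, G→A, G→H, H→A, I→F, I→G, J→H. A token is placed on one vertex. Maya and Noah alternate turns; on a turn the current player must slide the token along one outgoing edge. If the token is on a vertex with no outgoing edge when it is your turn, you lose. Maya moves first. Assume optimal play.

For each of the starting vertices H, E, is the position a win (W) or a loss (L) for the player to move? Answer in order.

Work bottom-up. With no move the player to move loses. Otherwise the position is W if at least one move leads to an L position for the opponent, and L if every move leads to a W.
Every edge goes from a vertex to one that appears earlier in the order A, H, G, J, E, F, D, I, B, C, so processing vertices in that order labels each vertex after all of its successors.
A: no outgoing edge → L
H: W (go to A, an L position)
G: W (go to A, an L position)
J: L (sole option H(W) is W)
E: L (sole option G(W) is W)
F: W (go to E, an L position)
D: L (sole option H(W) is W)
I: L (options F(W), G(W) are all W)
B: W (go to D, an L position)
C: W (go to E, an L position)

H: W, E: L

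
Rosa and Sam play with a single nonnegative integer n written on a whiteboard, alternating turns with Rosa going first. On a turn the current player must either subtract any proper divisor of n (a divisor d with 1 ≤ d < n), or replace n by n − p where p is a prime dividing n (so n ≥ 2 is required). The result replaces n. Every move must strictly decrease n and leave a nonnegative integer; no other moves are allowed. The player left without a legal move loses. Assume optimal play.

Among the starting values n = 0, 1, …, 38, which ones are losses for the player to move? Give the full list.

0, 1, 4, 9, 14, 20, 26, 32, 35, 38

Label each position W (a win for the player to move) or L (a loss). A position with no legal move is L; any other position is W exactly when some move reaches an L, and L when every move reaches a W.
n=0: no move → L
n=1: no move → L
n=2: reaches L-position 0 → W
n=3: reaches L-position 0 → W
n=4: only reaches 2(W), 3(W), all W → L
n=5: reaches L-position 0 → W
n=6: reaches L-position 4 → W
n=7: reaches L-position 0 → W
n=8: reaches L-position 4 → W
n=9: only reaches 6(W), 8(W), all W → L
n=10: reaches L-position 9 → W
n=11: reaches L-position 0 → W
n=12: reaches L-position 9 → W
n=13: reaches L-position 0 → W
n=14: only reaches 7(W), 12(W), 13(W), all W → L
n=15: reaches L-position 14 → W
n=16: reaches L-position 14 → W
n=17: reaches L-position 0 → W
n=18: reaches L-position 9 → W
n=19: reaches L-position 0 → W
n=20: only reaches 10(W), 15(W), 16(W), 18(W), 19(W), all W → L
n=21: reaches L-position 14 → W
n=22: reaches L-position 20 → W
n=23: reaches L-position 0 → W
n=24: reaches L-position 20 → W
n=25: reaches L-position 20 → W
n=26: only reaches 13(W), 24(W), 25(W), all W → L
n=27: reaches L-position 26 → W
n=28: reaches L-position 14 → W
n=29: reaches L-position 0 → W
n=30: reaches L-position 20 → W
n=31: reaches L-position 0 → W
n=32: only reaches 16(W), 24(W), 28(W), 30(W), 31(W), all W → L
n=33: reaches L-position 32 → W
n=34: reaches L-position 32 → W
n=35: only reaches 28(W), 30(W), 34(W), all W → L
n=36: reaches L-position 32 → W
n=37: reaches L-position 0 → W
n=38: only reaches 19(W), 36(W), 37(W), all W → L
Reading off the rows marked L gives the requested list; there are 10 such values of n.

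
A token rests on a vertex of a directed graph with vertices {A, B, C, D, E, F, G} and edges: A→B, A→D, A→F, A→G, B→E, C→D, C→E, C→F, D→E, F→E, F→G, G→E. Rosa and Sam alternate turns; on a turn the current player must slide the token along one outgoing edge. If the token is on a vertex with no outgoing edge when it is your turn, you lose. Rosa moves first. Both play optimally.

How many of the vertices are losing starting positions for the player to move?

2

Use the standard recursion: the mover loses at a terminal position; elsewhere, the mover wins exactly when some move hands the opponent an L position.
Every edge goes from a vertex to one that appears earlier in the order E, G, F, D, C, B, A, so processing vertices in that order labels each vertex after all of its successors.
E: no outgoing edge → L
G: →E(L), so W
F: →E(L), so W
D: →E(L), so W
C: →E(L), so W
B: →E(L), so W
A: →B(W), D(W), F(W), G(W) — all W, so L
The L vertices are A, E; that is 2 in all.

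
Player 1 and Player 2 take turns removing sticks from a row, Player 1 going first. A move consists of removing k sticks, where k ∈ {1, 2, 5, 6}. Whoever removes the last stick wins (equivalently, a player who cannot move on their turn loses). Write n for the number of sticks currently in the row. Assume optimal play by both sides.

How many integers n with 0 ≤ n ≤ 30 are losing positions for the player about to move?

9

Label each position W (a win for the player to move) or L (a loss). A position with no legal move is L; any other position is W exactly when some move reaches an L, and L when every move reaches a W.
n=0: no move → L
n=1: W (go to 0, an L position)
n=2: W (go to 0, an L position)
n=3: L (options 2(W), 1(W) are all W)
n=4: W (go to 3, an L position)
n=5: W (go to 3, an L position)
n=6: W (go to 0, an L position)
n=7: L (options 6(W), 5(W), 2(W), 1(W) are all W)
n=8: W (go to 7, an L position)
n=9: W (go to 7, an L position)
n=10: L (options 9(W), 8(W), 5(W), 4(W) are all W)
n=11: W (go to 10, an L position)
n=12: W (go to 10, an L position)
n=13: W (go to 7, an L position)
n=14: L (options 13(W), 12(W), 9(W), 8(W) are all W)
n=15: W (go to 14, an L position)
n=16: W (go to 14, an L position)
n=17: L (options 16(W), 15(W), 12(W), 11(W) are all W)
n=18: W (go to 17, an L position)
n=19: W (go to 17, an L position)
n=20: W (go to 14, an L position)
n=21: L (options 20(W), 19(W), 16(W), 15(W) are all W)
n=22: W (go to 21, an L position)
n=23: W (go to 21, an L position)
n=24: L (options 23(W), 22(W), 19(W), 18(W) are all W)
n=25: W (go to 24, an L position)
n=26: W (go to 24, an L position)
n=27: W (go to 21, an L position)
n=28: L (options 27(W), 26(W), 23(W), 22(W) are all W)
n=29: W (go to 28, an L position)
n=30: W (go to 28, an L position)
L entries with 0 ≤ n ≤ 30: n = 0, 3, 7, 10, 14, 17, 21, 24, 28; that makes 9.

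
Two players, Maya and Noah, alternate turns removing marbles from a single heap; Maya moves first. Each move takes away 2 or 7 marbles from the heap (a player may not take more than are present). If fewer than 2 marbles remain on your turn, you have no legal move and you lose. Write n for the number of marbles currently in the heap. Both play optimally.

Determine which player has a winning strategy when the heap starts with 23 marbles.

Noah wins.

Work bottom-up. With no move the player to move loses. Otherwise the position is W if at least one move leads to an L position for the opponent, and L if every move leads to a W.
n=0: no move → L
n=1: no move → L
n=2: W (go to 0, an L position)
n=3: W (go to 1, an L position)
n=4: L (sole option 2(W) is W)
n=5: L (sole option 3(W) is W)
n=6: W (go to 4, an L position)
n=7: W (go to 5, an L position)
n=8: W (go to 1, an L position)
n=9: L (options 7(W), 2(W) are all W)
n=10: L (options 8(W), 3(W) are all W)
n=11: W (go to 9, an L position)
n=12: W (go to 10, an L position)
n=13: L (options 11(W), 6(W) are all W)
n=14: L (options 12(W), 7(W) are all W)
n=15: W (go to 13, an L position)
n=16: W (go to 14, an L position)
n=17: W (go to 10, an L position)
n=18: L (options 16(W), 11(W) are all W)
n=19: L (options 17(W), 12(W) are all W)
n=20: W (go to 18, an L position)
n=21: W (go to 19, an L position)
n=22: L (options 20(W), 15(W) are all W)
n=23: L (options 21(W), 16(W) are all W)
Every move from 23 reaches a W position, so the mover loses.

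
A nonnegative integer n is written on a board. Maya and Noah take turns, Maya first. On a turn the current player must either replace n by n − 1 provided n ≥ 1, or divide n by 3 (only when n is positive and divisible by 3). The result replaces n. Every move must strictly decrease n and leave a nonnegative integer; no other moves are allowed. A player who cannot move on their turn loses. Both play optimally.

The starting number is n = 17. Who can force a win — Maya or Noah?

Work bottom-up. With no move the player to move loses. Otherwise the position is W if at least one move leads to an L position for the opponent, and L if every move leads to a W.
n=0: no move → L
n=1: W (go to 0, an L position)
n=2: L (sole option 1(W) is W)
n=3: W (go to 2, an L position)
n=4: L (sole option 3(W) is W)
n=5: W (go to 4, an L position)
n=6: W (go to 2, an L position)
n=7: L (sole option 6(W) is W)
n=8: W (go to 7, an L position)
n=9: L (options 3(W), 8(W) are all W)
n=10: W (go to 9, an L position)
n=11: L (sole option 10(W) is W)
n=12: W (go to 4, an L position)
n=13: L (sole option 12(W) is W)
n=14: W (go to 13, an L position)
n=15: L (options 5(W), 14(W) are all W)
n=16: W (go to 15, an L position)
n=17: L (sole option 16(W) is W)
Every move from 17 reaches a W position, so the mover loses.

Noah wins.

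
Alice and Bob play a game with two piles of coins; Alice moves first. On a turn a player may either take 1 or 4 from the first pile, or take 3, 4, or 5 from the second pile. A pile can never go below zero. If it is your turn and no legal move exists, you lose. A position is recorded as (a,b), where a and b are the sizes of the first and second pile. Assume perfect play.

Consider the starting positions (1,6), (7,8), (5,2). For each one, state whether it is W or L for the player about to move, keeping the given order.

(1,6): W, (7,8): L, (5,2): L

Label each position W (a win for the player to move) or L (a loss). A position with no legal move is L; any other position is W exactly when some move reaches an L, and L when every move reaches a W.
No move ever increases a pile, so every position that can arise here has a ≤ 7 and b ≤ 8; it is enough to label the cells with 0 ≤ a ≤ 7 and 0 ≤ b ≤ 8.
Every move lowers a or b (never raises either), so fill the grid row by row in increasing a, and left to right within a row: each cell's successors are then already labelled.
      b=0  b=1  b=2  b=3  b=4  b=5  b=6  b=7  b=8
a=0:    L    L    L    W    W    W    W    W    L
a=1:    W    W    W    L    L    L    W    W    W
a=2:    L    L    L    W    W    W    W    W    L
a=3:    W    W    W    L    L    L    W    W    W
a=4:    W    W    W    W    W    W    L    L    W
a=5:    L    L    L    W    W    W    W    W    L
a=6:    W    W    W    L    L    L    W    W    W
a=7:    L    L    L    W    W    W    W    W    L
Cells with no legal move (terminal, hence L): (0,0), (0,1), (0,2).
The remaining L cells, each justified by listing all of its moves:
(0,8): →(0,5)(W), (0,4)(W), (0,3)(W) — all W, so L
(1,3): →(0,3)(W), (1,0)(W) — all W, so L
(1,4): →(0,4)(W), (1,1)(W), (1,0)(W) — all W, so L
(1,5): →(0,5)(W), (1,2)(W), (1,1)(W), (1,0)(W) — all W, so L
(2,0): →(1,0)(W) only, which is W, so L
(2,1): →(1,1)(W) only, which is W, so L
(2,2): →(1,2)(W) only, which is W, so L
(2,8): →(1,8)(W), (2,5)(W), (2,4)(W), (2,3)(W) — all W, so L
(3,3): →(2,3)(W), (3,0)(W) — all W, so L
(3,4): →(2,4)(W), (3,1)(W), (3,0)(W) — all W, so L
(3,5): →(2,5)(W), (3,2)(W), (3,1)(W), (3,0)(W) — all W, so L
(4,6): →(3,6)(W), (0,6)(W), (4,3)(W), (4,2)(W), (4,1)(W) — all W, so L
(4,7): →(3,7)(W), (0,7)(W), (4,4)(W), (4,3)(W), (4,2)(W) — all W, so L
(5,0): →(4,0)(W), (1,0)(W) — all W, so L
(5,1): →(4,1)(W), (1,1)(W) — all W, so L
(5,2): →(4,2)(W), (1,2)(W) — all W, so L
(5,8): →(4,8)(W), (1,8)(W), (5,5)(W), (5,4)(W), (5,3)(W) — all W, so L
(6,3): →(5,3)(W), (2,3)(W), (6,0)(W) — all W, so L
(6,4): →(5,4)(W), (2,4)(W), (6,1)(W), (6,0)(W) — all W, so L
(6,5): →(5,5)(W), (2,5)(W), (6,2)(W), (6,1)(W), (6,0)(W) — all W, so L
(7,0): →(6,0)(W), (3,0)(W) — all W, so L
(7,1): →(6,1)(W), (3,1)(W) — all W, so L
(7,2): →(6,2)(W), (3,2)(W) — all W, so L
(7,8): →(6,8)(W), (3,8)(W), (7,5)(W), (7,4)(W), (7,3)(W) — all W, so L
Every other cell has at least one move into one of the L cells above, so it is W.
(1,6): the move to (1,3) reaches an L cell, so W
(7,8): one of the L cells justified above, so L
(5,2): one of the L cells justified above, so L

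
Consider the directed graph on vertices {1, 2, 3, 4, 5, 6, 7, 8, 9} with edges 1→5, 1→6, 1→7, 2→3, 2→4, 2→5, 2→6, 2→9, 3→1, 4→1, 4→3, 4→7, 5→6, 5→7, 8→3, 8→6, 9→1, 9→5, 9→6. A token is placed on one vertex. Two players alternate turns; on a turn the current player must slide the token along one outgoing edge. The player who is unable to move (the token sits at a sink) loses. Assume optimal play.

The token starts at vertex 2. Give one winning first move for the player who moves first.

Classify positions by backward induction: terminal positions (no move available) are L. From any other position, the mover wins iff some move reaches an L.
Every edge goes from a vertex to one that appears earlier in the order 6, 7, 5, 1, 3, 4, 8, 9, 2, so processing vertices in that order labels each vertex after all of its successors.
6: no outgoing edge → L
7: no outgoing edge → L
5: can move to 7, which is L ⇒ W
1: can move to 7, which is L ⇒ W
3: the only move is to 1(W), a W ⇒ L
4: can move to 3, which is L ⇒ W
8: can move to 3, which is L ⇒ W
9: can move to 6, which is L ⇒ W
2: can move to 3, which is L ⇒ W
From 2, the L positions reachable in one move are: 3, 6. Any move reaching one of these is winning.

Move to 3.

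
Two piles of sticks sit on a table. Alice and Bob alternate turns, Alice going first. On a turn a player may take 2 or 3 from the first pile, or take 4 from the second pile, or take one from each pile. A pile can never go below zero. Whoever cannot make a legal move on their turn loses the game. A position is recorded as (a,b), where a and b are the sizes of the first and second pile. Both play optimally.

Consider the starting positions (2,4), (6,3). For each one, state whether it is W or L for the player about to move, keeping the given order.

Build the W/L table. Terminal = L. A non-terminal position is W if it has a move to some L; otherwise it is L.
No move ever increases a pile, so every position that can arise here has a ≤ 6 and b ≤ 4; it is enough to label the cells with 0 ≤ a ≤ 6 and 0 ≤ b ≤ 4.
Every move lowers a or b (never raises either), so fill the grid row by row in increasing a, and left to right within a row: each cell's successors are then already labelled.
      b=0  b=1  b=2  b=3  b=4
a=0:    L    L    L    L    W
a=1:    L    W    W    W    W
a=2:    W    W    W    W    L
a=3:    W    W    W    W    L
a=4:    W    L    L    L    W
a=5:    L    L    W    W    W
a=6:    L    W    W    W    W
Cells with no legal move (terminal, hence L): (0,0), (0,1), (0,2), (0,3), (1,0).
The remaining L cells, each justified by listing all of its moves:
(2,4): L (options (0,4)(W), (2,0)(W), (1,3)(W) are all W)
(3,4): L (options (1,4)(W), (0,4)(W), (3,0)(W), (2,3)(W) are all W)
(4,1): L (options (2,1)(W), (1,1)(W), (3,0)(W) are all W)
(4,2): L (options (2,2)(W), (1,2)(W), (3,1)(W) are all W)
(4,3): L (options (2,3)(W), (1,3)(W), (3,2)(W) are all W)
(5,0): L (options (3,0)(W), (2,0)(W) are all W)
(5,1): L (options (3,1)(W), (2,1)(W), (4,0)(W) are all W)
(6,0): L (options (4,0)(W), (3,0)(W) are all W)
Every other cell has at least one move into one of the L cells above, so it is W.
(2,4): one of the L cells justified above, so L
(6,3): the move to (4,3) reaches an L cell, so W

(2,4): L, (6,3): W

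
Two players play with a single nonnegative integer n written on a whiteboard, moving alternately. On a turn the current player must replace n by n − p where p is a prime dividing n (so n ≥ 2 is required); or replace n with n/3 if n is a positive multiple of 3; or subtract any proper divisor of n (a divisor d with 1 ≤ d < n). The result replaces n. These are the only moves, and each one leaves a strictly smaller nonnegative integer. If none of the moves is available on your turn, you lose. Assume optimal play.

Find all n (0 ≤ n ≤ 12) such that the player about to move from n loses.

Use the standard recursion: the mover loses at a terminal position; elsewhere, the mover wins exactly when some move hands the opponent an L position.
n=0: no move → L
n=1: no move → L
n=2: can move to 0, which is L ⇒ W
n=3: can move to 0, which is L ⇒ W
n=4: moves to 2(W), 3(W); every one is W ⇒ L
n=5: can move to 0, which is L ⇒ W
n=6: can move to 4, which is L ⇒ W
n=7: can move to 0, which is L ⇒ W
n=8: can move to 4, which is L ⇒ W
n=9: moves to 3(W), 6(W), 8(W); every one is W ⇒ L
n=10: can move to 9, which is L ⇒ W
n=11: can move to 0, which is L ⇒ W
n=12: can move to 4, which is L ⇒ W
Reading off the rows marked L gives the requested list; there are 4 such values of n.

0, 1, 4, 9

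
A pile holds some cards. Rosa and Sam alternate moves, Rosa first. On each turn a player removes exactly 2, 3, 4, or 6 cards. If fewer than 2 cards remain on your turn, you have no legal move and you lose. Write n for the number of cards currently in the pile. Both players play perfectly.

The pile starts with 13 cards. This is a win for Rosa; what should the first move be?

Remove 4, leaving 9.

Build the W/L table. Terminal = L. A non-terminal position is W if it has a move to some L; otherwise it is L.
n=0: no move → L
n=1: no move → L
n=2: reaches L-position 0 → W
n=3: reaches L-position 1 → W
n=4: reaches L-position 1 → W
n=5: reaches L-position 1 → W
n=6: reaches L-position 0 → W
n=7: reaches L-position 1 → W
n=8: only reaches 6(W), 5(W), 4(W), 2(W), all W → L
n=9: only reaches 7(W), 6(W), 5(W), 3(W), all W → L
n=10: reaches L-position 8 → W
n=11: reaches L-position 9 → W
n=12: reaches L-position 9 → W
n=13: reaches L-position 9 → W
From 13, the L positions reachable in one move are: 9.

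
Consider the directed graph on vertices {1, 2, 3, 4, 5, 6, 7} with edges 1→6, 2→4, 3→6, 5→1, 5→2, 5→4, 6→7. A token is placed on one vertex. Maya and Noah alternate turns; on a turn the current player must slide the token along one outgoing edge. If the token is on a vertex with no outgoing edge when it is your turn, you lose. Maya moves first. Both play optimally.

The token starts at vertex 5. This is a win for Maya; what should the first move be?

Use the standard recursion: the mover loses at a terminal position; elsewhere, the mover wins exactly when some move hands the opponent an L position.
Every edge goes from a vertex to one that appears earlier in the order 7, 4, 6, 1, 2, 3, 5, so processing vertices in that order labels each vertex after all of its successors.
7: no outgoing edge → L
4: no outgoing edge → L
6: →7(L), so W
1: →6(W) only, which is W, so L
2: →4(L), so W
3: →6(W) only, which is W, so L
5: →1(L), so W
From 5, the L positions reachable in one move are: 1, 4. Any move reaching one of these is winning.

Move to 1.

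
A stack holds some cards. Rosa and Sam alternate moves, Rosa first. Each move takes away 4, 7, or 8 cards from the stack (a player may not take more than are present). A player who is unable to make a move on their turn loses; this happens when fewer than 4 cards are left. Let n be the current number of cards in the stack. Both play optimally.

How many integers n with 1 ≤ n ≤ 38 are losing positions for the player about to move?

Classify positions by backward induction: terminal positions (no move available) are L. From any other position, the mover wins iff some move reaches an L.
n=0: no move → L
n=1: no move → L
n=2: no move → L
n=3: no move → L
n=4: can move to 0, which is L ⇒ W
n=5: can move to 1, which is L ⇒ W
n=6: can move to 2, which is L ⇒ W
n=7: can move to 3, which is L ⇒ W
n=8: can move to 1, which is L ⇒ W
n=9: can move to 2, which is L ⇒ W
n=10: can move to 3, which is L ⇒ W
n=11: can move to 3, which is L ⇒ W
n=12: moves to 8(W), 5(W), 4(W); every one is W ⇒ L
n=13: moves to 9(W), 6(W), 5(W); every one is W ⇒ L
n=14: moves to 10(W), 7(W), 6(W); every one is W ⇒ L
n=15: moves to 11(W), 8(W), 7(W); every one is W ⇒ L
n=16: can move to 12, which is L ⇒ W
n=17: can move to 13, which is L ⇒ W
n=18: can move to 14, which is L ⇒ W
n=19: can move to 15, which is L ⇒ W
n=20: can move to 13, which is L ⇒ W
n=21: can move to 14, which is L ⇒ W
n=22: can move to 15, which is L ⇒ W
n=23: can move to 15, which is L ⇒ W
n=24: moves to 20(W), 17(W), 16(W); every one is W ⇒ L
n=25: moves to 21(W), 18(W), 17(W); every one is W ⇒ L
n=26: moves to 22(W), 19(W), 18(W); every one is W ⇒ L
n=27: moves to 23(W), 20(W), 19(W); every one is W ⇒ L
n=28: can move to 24, which is L ⇒ W
n=29: can move to 25, which is L ⇒ W
n=30: can move to 26, which is L ⇒ W
n=31: can move to 27, which is L ⇒ W
n=32: can move to 25, which is L ⇒ W
n=33: can move to 26, which is L ⇒ W
n=34: can move to 27, which is L ⇒ W
n=35: can move to 27, which is L ⇒ W
n=36: moves to 32(W), 29(W), 28(W); every one is W ⇒ L
n=37: moves to 33(W), 30(W), 29(W); every one is W ⇒ L
n=38: moves to 34(W), 31(W), 30(W); every one is W ⇒ L
L entries with 1 ≤ n ≤ 38 (n=0 is outside the asked range and is not counted): n = 1, 2, 3, 12, 13, 14, 15, 24, 25, 26, 27, 36, 37, 38; that makes 14.

14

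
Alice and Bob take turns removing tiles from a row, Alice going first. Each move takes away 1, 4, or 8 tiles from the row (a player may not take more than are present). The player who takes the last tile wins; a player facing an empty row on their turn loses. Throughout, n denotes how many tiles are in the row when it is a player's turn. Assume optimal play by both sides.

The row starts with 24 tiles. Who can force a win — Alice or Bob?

Use the standard recursion: the mover loses at a terminal position; elsewhere, the mover wins exactly when some move hands the opponent an L position.
n=0: no move → L
n=1: →0(L), so W
n=2: →1(W) only, which is W, so L
n=3: →2(L), so W
n=4: →0(L), so W
n=5: →4(W), 1(W) — all W, so L
n=6: →5(L), so W
n=7: →6(W), 3(W) — all W, so L
n=8: →7(L), so W
n=9: →5(L), so W
n=10: →2(L), so W
n=11: →7(L), so W
n=12: →11(W), 8(W), 4(W) — all W, so L
n=13: →12(L), so W
n=14: →13(W), 10(W), 6(W) — all W, so L
n=15: →14(L), so W
n=16: →12(L), so W
n=17: →16(W), 13(W), 9(W) — all W, so L
n=18: →17(L), so W
n=19: →18(W), 15(W), 11(W) — all W, so L
n=20: →19(L), so W
n=21: →17(L), so W
n=22: →14(L), so W
n=23: →19(L), so W
n=24: →23(W), 20(W), 16(W) — all W, so L
The starting position 24 is L: whatever Alice does, the opponent receives a W position.

Bob wins.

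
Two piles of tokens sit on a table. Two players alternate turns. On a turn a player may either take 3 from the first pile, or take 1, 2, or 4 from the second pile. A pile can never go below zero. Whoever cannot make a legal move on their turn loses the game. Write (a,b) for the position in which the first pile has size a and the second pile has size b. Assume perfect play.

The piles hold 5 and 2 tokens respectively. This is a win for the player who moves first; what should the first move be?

Build the W/L table. Terminal = L. A non-terminal position is W if it has a move to some L; otherwise it is L.
No move ever increases a pile, so every position that can arise here has a ≤ 5 and b ≤ 2; it is enough to label the cells with 0 ≤ a ≤ 5 and 0 ≤ b ≤ 2.
Every move lowers a or b (never raises either), so fill the grid row by row in increasing a, and left to right within a row: each cell's successors are then already labelled.
      b=0  b=1  b=2
a=0:    L    W    W
a=1:    L    W    W
a=2:    L    W    W
a=3:    W    L    W
a=4:    W    L    W
a=5:    W    L    W
Cells with no legal move (terminal, hence L): (0,0), (1,0), (2,0).
The remaining L cells, each justified by listing all of its moves:
(3,1): only reaches (0,1)(W), (3,0)(W), all W → L
(4,1): only reaches (1,1)(W), (4,0)(W), all W → L
(5,1): only reaches (2,1)(W), (5,0)(W), all W → L
Every other cell has at least one move into one of the L cells above, so it is W.
From (5,2), the L positions reachable in one move are: (5,1).

Move to (5,1).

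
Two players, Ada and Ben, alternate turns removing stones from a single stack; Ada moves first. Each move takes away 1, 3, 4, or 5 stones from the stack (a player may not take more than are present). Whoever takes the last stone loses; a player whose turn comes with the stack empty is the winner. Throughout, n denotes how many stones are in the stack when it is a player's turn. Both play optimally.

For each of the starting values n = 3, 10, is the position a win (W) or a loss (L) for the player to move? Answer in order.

Label each position W (a win for the player to move) or L (a loss). A position with no legal move is W; any other position is W exactly when some move reaches an L, and L when every move reaches a W.
n=0: no move; the opponent has just taken the last stone and therefore loses → W
n=1: →0(W) only, which is W, so L
n=2: →1(L), so W
n=3: →2(W), 0(W) — all W, so L
n=4: →3(L), so W
n=5: →1(L), so W
n=6: →3(L), so W
n=7: →3(L), so W
n=8: →3(L), so W
n=9: →8(W), 6(W), 5(W), 4(W) — all W, so L
n=10: →9(L), so W

3: L, 10: W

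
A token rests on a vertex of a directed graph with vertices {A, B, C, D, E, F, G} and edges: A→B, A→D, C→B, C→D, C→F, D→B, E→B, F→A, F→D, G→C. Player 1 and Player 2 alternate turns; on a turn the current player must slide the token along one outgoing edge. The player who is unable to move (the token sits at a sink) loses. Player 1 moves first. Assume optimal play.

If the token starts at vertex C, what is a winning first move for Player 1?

Move to F.

Label each position W (a win for the player to move) or L (a loss). A position with no legal move is L; any other position is W exactly when some move reaches an L, and L when every move reaches a W.
Every edge goes from a vertex to one that appears earlier in the order B, D, A, F, E, C, G, so processing vertices in that order labels each vertex after all of its successors.
B: no outgoing edge → L
D: →B(L), so W
A: →B(L), so W
F: →A(W), D(W) — all W, so L
E: →B(L), so W
C: →F(L), so W
G: →C(W) only, which is W, so L
From C, the L positions reachable in one move are: F, B. Any move reaching one of these is winning.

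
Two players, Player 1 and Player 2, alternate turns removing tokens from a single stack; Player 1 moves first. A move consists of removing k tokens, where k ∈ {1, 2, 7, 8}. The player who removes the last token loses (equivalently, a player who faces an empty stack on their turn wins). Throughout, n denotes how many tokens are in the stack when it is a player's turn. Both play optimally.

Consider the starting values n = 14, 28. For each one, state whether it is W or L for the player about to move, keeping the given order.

14: W, 28: L

Use the standard recursion: the mover wins at a terminal position; elsewhere, the mover wins exactly when some move hands the opponent an L position.
n=0: no move; the opponent has just taken the last token and therefore loses → W
n=1: the only move is to 0(W), a W ⇒ L
n=2: can move to 1, which is L ⇒ W
n=3: can move to 1, which is L ⇒ W
n=4: moves to 3(W), 2(W); every one is W ⇒ L
n=5: can move to 4, which is L ⇒ W
n=6: can move to 4, which is L ⇒ W
n=7: moves to 6(W), 5(W), 0(W); every one is W ⇒ L
n=8: can move to 7, which is L ⇒ W
n=9: can move to 7, which is L ⇒ W
n=10: moves to 9(W), 8(W), 3(W), 2(W); every one is W ⇒ L
n=11: can move to 10, which is L ⇒ W
n=12: can move to 10, which is L ⇒ W
n=13: moves to 12(W), 11(W), 6(W), 5(W); every one is W ⇒ L
n=14: can move to 13, which is L ⇒ W
n=15: can move to 13, which is L ⇒ W
n=16: moves to 15(W), 14(W), 9(W), 8(W); every one is W ⇒ L
n=17: can move to 16, which is L ⇒ W
n=18: can move to 16, which is L ⇒ W
n=19: moves to 18(W), 17(W), 12(W), 11(W); every one is W ⇒ L
n=20: can move to 19, which is L ⇒ W
n=21: can move to 19, which is L ⇒ W
n=22: moves to 21(W), 20(W), 15(W), 14(W); every one is W ⇒ L
n=23: can move to 22, which is L ⇒ W
n=24: can move to 22, which is L ⇒ W
n=25: moves to 24(W), 23(W), 18(W), 17(W); every one is W ⇒ L
n=26: can move to 25, which is L ⇒ W
n=27: can move to 25, which is L ⇒ W
n=28: moves to 27(W), 26(W), 21(W), 20(W); every one is W ⇒ L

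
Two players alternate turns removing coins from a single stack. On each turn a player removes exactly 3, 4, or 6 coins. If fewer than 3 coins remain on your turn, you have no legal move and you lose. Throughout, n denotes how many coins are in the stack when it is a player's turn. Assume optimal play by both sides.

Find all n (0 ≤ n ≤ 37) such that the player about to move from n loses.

0, 1, 2, 9, 10, 11, 18, 19, 20, 27, 28, 29, 36, 37

Work bottom-up. With no move the player to move loses. Otherwise the position is W if at least one move leads to an L position for the opponent, and L if every move leads to a W.
n=0: no move → L
n=1: no move → L
n=2: no move → L
n=3: W (go to 0, an L position)
n=4: W (go to 1, an L position)
n=5: W (go to 2, an L position)
n=6: W (go to 2, an L position)
n=7: W (go to 1, an L position)
n=8: W (go to 2, an L position)
n=9: L (options 6(W), 5(W), 3(W) are all W)
n=10: L (options 7(W), 6(W), 4(W) are all W)
n=11: L (options 8(W), 7(W), 5(W) are all W)
n=12: W (go to 9, an L position)
n=13: W (go to 10, an L position)
n=14: W (go to 11, an L position)
n=15: W (go to 11, an L position)
n=16: W (go to 10, an L position)
n=17: W (go to 11, an L position)
n=18: L (options 15(W), 14(W), 12(W) are all W)
n=19: L (options 16(W), 15(W), 13(W) are all W)
n=20: L (options 17(W), 16(W), 14(W) are all W)
n=21: W (go to 18, an L position)
n=22: W (go to 19, an L position)
n=23: W (go to 20, an L position)
n=24: W (go to 20, an L position)
n=25: W (go to 19, an L position)
n=26: W (go to 20, an L position)
n=27: L (options 24(W), 23(W), 21(W) are all W)
n=28: L (options 25(W), 24(W), 22(W) are all W)
n=29: L (options 26(W), 25(W), 23(W) are all W)
n=30: W (go to 27, an L position)
n=31: W (go to 28, an L position)
n=32: W (go to 29, an L position)
n=33: W (go to 29, an L position)
n=34: W (go to 28, an L position)
n=35: W (go to 29, an L position)
n=36: L (options 33(W), 32(W), 30(W) are all W)
n=37: L (options 34(W), 33(W), 31(W) are all W)
The losing starting values of n are exactly the entries labelled L in this table (14 of them).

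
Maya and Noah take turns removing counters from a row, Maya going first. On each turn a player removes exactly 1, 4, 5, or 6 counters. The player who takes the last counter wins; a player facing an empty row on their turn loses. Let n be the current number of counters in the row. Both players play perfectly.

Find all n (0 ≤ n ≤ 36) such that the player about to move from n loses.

Work bottom-up. With no move the player to move loses. Otherwise the position is W if at least one move leads to an L position for the opponent, and L if every move leads to a W.
n=0: no move → L
n=1: W (go to 0, an L position)
n=2: L (sole option 1(W) is W)
n=3: W (go to 2, an L position)
n=4: W (go to 0, an L position)
n=5: W (go to 0, an L position)
n=6: W (go to 2, an L position)
n=7: W (go to 2, an L position)
n=8: W (go to 2, an L position)
n=9: L (options 8(W), 5(W), 4(W), 3(W) are all W)
n=10: W (go to 9, an L position)
n=11: L (options 10(W), 7(W), 6(W), 5(W) are all W)
n=12: W (go to 11, an L position)
n=13: W (go to 9, an L position)
n=14: W (go to 9, an L position)
n=15: W (go to 11, an L position)
n=16: W (go to 11, an L position)
n=17: W (go to 11, an L position)
n=18: L (options 17(W), 14(W), 13(W), 12(W) are all W)
n=19: W (go to 18, an L position)
n=20: L (options 19(W), 16(W), 15(W), 14(W) are all W)
n=21: W (go to 20, an L position)
n=22: W (go to 18, an L position)
n=23: W (go to 18, an L position)
n=24: W (go to 20, an L position)
n=25: W (go to 20, an L position)
n=26: W (go to 20, an L position)
n=27: L (options 26(W), 23(W), 22(W), 21(W) are all W)
n=28: W (go to 27, an L position)
n=29: L (options 28(W), 25(W), 24(W), 23(W) are all W)
n=30: W (go to 29, an L position)
n=31: W (go to 27, an L position)
n=32: W (go to 27, an L position)
n=33: W (go to 29, an L position)
n=34: W (go to 29, an L position)
n=35: W (go to 29, an L position)
n=36: L (options 35(W), 32(W), 31(W), 30(W) are all W)
The losing starting values of n are exactly the entries labelled L in this table (9 of them).

0, 2, 9, 11, 18, 20, 27, 29, 36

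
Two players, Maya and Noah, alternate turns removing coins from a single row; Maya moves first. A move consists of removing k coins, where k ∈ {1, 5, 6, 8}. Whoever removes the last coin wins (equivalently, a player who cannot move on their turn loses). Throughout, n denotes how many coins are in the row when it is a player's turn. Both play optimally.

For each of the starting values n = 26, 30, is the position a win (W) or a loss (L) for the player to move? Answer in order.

26: L, 30: W

Compute win/loss labels from the base case upward. A position with no move is L. Any other position is W if it can reach an L in one move, else L.
n=0: no move → L
n=1: reaches L-position 0 → W
n=2: only reaches 1(W), which is W → L
n=3: reaches L-position 2 → W
n=4: only reaches 3(W), which is W → L
n=5: reaches L-position 4 → W
n=6: reaches L-position 0 → W
n=7: reaches L-position 2 → W
n=8: reaches L-position 2 → W
n=9: reaches L-position 4 → W
n=10: reaches L-position 4 → W
n=11: only reaches 10(W), 6(W), 5(W), 3(W), all W → L
n=12: reaches L-position 11 → W
n=13: only reaches 12(W), 8(W), 7(W), 5(W), all W → L
n=14: reaches L-position 13 → W
n=15: only reaches 14(W), 10(W), 9(W), 7(W), all W → L
n=16: reaches L-position 15 → W
n=17: reaches L-position 11 → W
n=18: reaches L-position 13 → W
n=19: reaches L-position 13 → W
n=20: reaches L-position 15 → W
n=21: reaches L-position 15 → W
n=22: only reaches 21(W), 17(W), 16(W), 14(W), all W → L
n=23: reaches L-position 22 → W
n=24: only reaches 23(W), 19(W), 18(W), 16(W), all W → L
n=25: reaches L-position 24 → W
n=26: only reaches 25(W), 21(W), 20(W), 18(W), all W → L
n=27: reaches L-position 26 → W
n=28: reaches L-position 22 → W
n=29: reaches L-position 24 → W
n=30: reaches L-position 24 → W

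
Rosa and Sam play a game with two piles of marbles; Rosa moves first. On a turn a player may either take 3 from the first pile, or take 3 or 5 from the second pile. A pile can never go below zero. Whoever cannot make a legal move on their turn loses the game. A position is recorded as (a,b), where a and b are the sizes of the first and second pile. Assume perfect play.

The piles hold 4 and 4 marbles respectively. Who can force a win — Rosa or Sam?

Use the standard recursion: the mover loses at a terminal position; elsewhere, the mover wins exactly when some move hands the opponent an L position.
No move ever increases a pile, so every position that can arise here has a ≤ 4 and b ≤ 4; it is enough to label the cells with 0 ≤ a ≤ 4 and 0 ≤ b ≤ 4.
Every move lowers a or b (never raises either), so fill the grid row by row in increasing a, and left to right within a row: each cell's successors are then already labelled.
      b=0  b=1  b=2  b=3  b=4
a=0:    L    L    L    W    W
a=1:    L    L    L    W    W
a=2:    L    L    L    W    W
a=3:    W    W    W    L    L
a=4:    W    W    W    L    L
Cells with no legal move (terminal, hence L): (0,0), (0,1), (0,2), (1,0), (1,1), (1,2), (2,0), (2,1), (2,2).
The remaining L cells, each justified by listing all of its moves:
(3,3): L (options (0,3)(W), (3,0)(W) are all W)
(3,4): L (options (0,4)(W), (3,1)(W) are all W)
(4,3): L (options (1,3)(W), (4,0)(W) are all W)
(4,4): L (options (1,4)(W), (4,1)(W) are all W)
Every other cell has at least one move into one of the L cells above, so it is W.
The starting position (4,4) is L: whatever Rosa does, the opponent receives a W position.

Sam wins.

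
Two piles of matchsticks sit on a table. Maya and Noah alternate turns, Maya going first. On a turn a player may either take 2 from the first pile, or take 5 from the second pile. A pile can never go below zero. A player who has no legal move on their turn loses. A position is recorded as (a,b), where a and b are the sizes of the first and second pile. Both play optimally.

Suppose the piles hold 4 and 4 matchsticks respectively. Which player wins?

Positions with no move are L. A position that does have a move is losing for the player to move precisely when every available move leads to a winning position for the opponent. Fill in the labels:
No move ever increases a pile, so every position that can arise here has a ≤ 4 and b ≤ 4; it is enough to label the cells with 0 ≤ a ≤ 4 and 0 ≤ b ≤ 4.
Every move lowers a or b (never raises either), so fill the grid row by row in increasing a, and left to right within a row: each cell's successors are then already labelled.
      b=0  b=1  b=2  b=3  b=4
a=0:    L    L    L    L    L
a=1:    L    L    L    L    L
a=2:    W    W    W    W    W
a=3:    W    W    W    W    W
a=4:    L    L    L    L    L
Cells with no legal move (terminal, hence L): (0,0), (0,1), (0,2), (0,3), (0,4), (1,0), (1,1), (1,2), (1,3), (1,4).
The remaining L cells, each justified by listing all of its moves:
(4,0): only reaches (2,0)(W), which is W → L
(4,1): only reaches (2,1)(W), which is W → L
(4,2): only reaches (2,2)(W), which is W → L
(4,3): only reaches (2,3)(W), which is W → L
(4,4): only reaches (2,4)(W), which is W → L
Every other cell has at least one move into one of the L cells above, so it is W.
Every move from (4,4) reaches a W position, so the mover loses.

Noah wins.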